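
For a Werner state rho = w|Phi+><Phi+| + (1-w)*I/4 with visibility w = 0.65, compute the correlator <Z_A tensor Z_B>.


|Phi+> = (|00> + |11>)/sqrt(2)
For the pure Bell state, <Z_A Z_B> = +1 (Bell-state Pauli correlator).
The maximally-mixed part I/4 has tr(I/4 * P tensor P) = 0 for any traceless Pauli P.
So <Z_A Z_B>_rho = w * (+1) + (1 - w) * 0
= 0.65 * (+1)
= 0.6500

0.6500


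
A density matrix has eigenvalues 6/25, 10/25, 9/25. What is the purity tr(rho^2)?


tr(rho^2) = sum of eigenvalues squared
= (6/25)^2 + (10/25)^2 + (9/25)^2
= (36 + 100 + 81) / 625
= 217/625
= 0.3472

0.3472


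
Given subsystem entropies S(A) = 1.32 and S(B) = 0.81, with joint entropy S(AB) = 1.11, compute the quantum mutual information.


I(A:B) = S(A) + S(B) - S(AB)
= 1.32 + 0.81 - 1.11
= 1.0200

1.0200


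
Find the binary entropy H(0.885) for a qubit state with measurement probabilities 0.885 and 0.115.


S = -p*log2(p) - (1-p)*log2(1-p)
p = 0.8850, 1-p = 0.1150
= -0.8850 * log2(0.8850) - 0.1150 * log2(0.1150)
= -(-0.1560) - (-0.3588)
= 0.5148

0.5148


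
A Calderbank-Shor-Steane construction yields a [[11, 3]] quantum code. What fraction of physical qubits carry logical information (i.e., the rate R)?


Code rate R = k/n
= 3/11
= 0.2727

0.2727


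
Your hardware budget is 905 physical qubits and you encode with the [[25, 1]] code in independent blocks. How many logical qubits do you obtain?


Each code block uses 25 physical qubits for 1 logical qubit(s).
Number of complete blocks = floor(905 / 25) = 36
Logical qubits = 36 * 1
= 36

36


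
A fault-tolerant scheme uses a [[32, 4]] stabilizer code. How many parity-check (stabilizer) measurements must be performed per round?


For an [[n,k]] stabilizer code:
Number of stabilizer generators = n - k
= 32 - 4
= 28

28


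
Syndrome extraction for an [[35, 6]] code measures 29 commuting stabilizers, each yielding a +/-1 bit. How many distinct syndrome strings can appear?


Each stabilizer generator gives a binary (+1 or -1) measurement outcome.
With 29 independent generators:
Total syndromes = 2^29
= 536870912

536870912


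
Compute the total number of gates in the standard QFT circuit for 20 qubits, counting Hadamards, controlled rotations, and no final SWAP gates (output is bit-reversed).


Hadamard gates: 20
Controlled rotations: n*(n-1)/2 = 20*19/2 = 190
SWAP gates: 0 (omitted)
Total = 20 + 190
= 210

210


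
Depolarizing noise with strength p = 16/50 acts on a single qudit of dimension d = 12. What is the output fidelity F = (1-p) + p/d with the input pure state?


F = (1-p) + p/d
= (1 - 0.3200) + 0.3200/12
= 0.6800 + 0.0267
= 0.7067

0.7067


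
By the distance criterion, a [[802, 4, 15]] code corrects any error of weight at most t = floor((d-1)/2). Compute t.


Code parameters: [[802, 4, 15]], distance d = 15.
Number of correctable errors = floor((d-1)/2)
= floor((15 - 1)/2)
= floor(14/2)
= 7

7


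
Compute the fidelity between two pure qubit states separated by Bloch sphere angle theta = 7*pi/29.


For states separated by angle theta on Bloch sphere:
F = cos^2(theta/2)
theta = 7*pi/29 = 0.7583
theta/2 = 0.3792
cos(theta/2) = 0.9290
F = 0.8630

0.8630


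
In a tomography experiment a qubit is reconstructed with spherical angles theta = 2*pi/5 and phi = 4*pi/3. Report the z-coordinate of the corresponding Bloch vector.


theta = 1.2566, phi = 4.1888
r_z = cos(theta) = 0.3090

0.3090


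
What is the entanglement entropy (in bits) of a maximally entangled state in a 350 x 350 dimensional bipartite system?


For a maximally entangled state in d x d:
S = log2(d) = log2(350)
= 8.4512

8.4512


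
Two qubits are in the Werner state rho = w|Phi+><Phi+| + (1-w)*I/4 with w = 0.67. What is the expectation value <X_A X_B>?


|Phi+> = (|00> + |11>)/sqrt(2)
For the pure Bell state, <X_A X_B> = +1 (Bell-state Pauli correlator).
The maximally-mixed part I/4 has tr(I/4 * P tensor P) = 0 for any traceless Pauli P.
So <X_A X_B>_rho = w * (+1) + (1 - w) * 0
= 0.67 * (+1)
= 0.6700

0.6700


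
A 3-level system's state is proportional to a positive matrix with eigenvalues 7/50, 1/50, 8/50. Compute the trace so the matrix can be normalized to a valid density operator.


tr(M) = sum of eigenvalues
= 7/50 + 1/50 + 8/50
= 16/50
= 0.3200

0.3200


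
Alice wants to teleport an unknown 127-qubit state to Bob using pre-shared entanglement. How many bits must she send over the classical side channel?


Quantum teleportation requires 2 classical bits per qubit teleported.
127 qubit(s) -> 2 * 127 = 254 classical bits

254


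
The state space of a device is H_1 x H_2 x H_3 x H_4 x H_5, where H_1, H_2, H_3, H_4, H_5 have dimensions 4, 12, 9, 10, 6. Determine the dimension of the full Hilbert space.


dim(H_1 x H_2 x H_3 x H_4 x H_5) = 4 * 12 * 9 * 10 * 6
= 48 * 9 * 10 * 6
= 432 * 10 * 6
= 4320 * 6
= 25920

25920


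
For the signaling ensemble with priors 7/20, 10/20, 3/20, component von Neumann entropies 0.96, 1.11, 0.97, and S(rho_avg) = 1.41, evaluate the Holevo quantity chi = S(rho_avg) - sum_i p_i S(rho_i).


chi = S(rho) - sum_i p_i * S(rho_i)
Weighted entropy = 7/20 * 0.96 + 10/20 * 1.11 + 3/20 * 0.97
= 1.0365
chi = 1.41 - 1.0365
= 0.3735

0.3735


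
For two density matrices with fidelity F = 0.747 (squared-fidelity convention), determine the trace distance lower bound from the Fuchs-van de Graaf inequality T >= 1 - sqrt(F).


Fuchs-van de Graaf (squared-fidelity convention): 1 - sqrt(F) <= T <= sqrt(1 - F).
Lower bound: T >= 1 - sqrt(F)
sqrt(F) = sqrt(0.747) = 0.8643
T >= 1 - 0.8643
T >= 0.1357

0.1357


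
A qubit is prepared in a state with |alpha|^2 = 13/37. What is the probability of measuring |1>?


|alpha|^2 = 13/37 = 0.3514
|beta|^2 = 1 - 13/37 = 24/37 = 0.6486
P(|1>) = |beta|^2 = 0.6486

0.6486


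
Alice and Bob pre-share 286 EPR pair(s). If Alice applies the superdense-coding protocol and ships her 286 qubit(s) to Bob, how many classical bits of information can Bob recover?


Superdense coding allows 2 classical bits per shared entangled pair.
286 pair(s) -> 2 * 286 = 572 classical bits

572


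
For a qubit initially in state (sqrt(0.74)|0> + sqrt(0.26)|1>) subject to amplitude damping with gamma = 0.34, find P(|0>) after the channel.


For amplitude damping with parameter gamma on state sqrt(a)|0> + sqrt(b)|1>:
alpha^2 = 0.74, beta^2 = 0.26
P(|0>) = alpha^2 + gamma * beta^2
= 0.74 + 0.34 * 0.26
= 0.74 + 0.0884
= 0.8284

0.8284


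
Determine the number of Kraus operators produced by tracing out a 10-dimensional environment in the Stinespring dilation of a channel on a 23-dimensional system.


Tracing out the environment in an orthonormal basis {|i>_E} gives Kraus operators K_i = <i|_E U |0>_E.
Number of Kraus operators = dim(H_env) = d_env
= 10

10


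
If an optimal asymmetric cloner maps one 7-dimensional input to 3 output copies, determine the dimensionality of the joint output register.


Output space = H^(tensor 3) where dim(H) = 7
dim = 7^3
= 49 (after 2 factors)
= 343 (after 3 factors)
= 343

343


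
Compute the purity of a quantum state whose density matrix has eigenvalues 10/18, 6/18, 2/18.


tr(rho^2) = sum of eigenvalues squared
= (10/18)^2 + (6/18)^2 + (2/18)^2
= (100 + 36 + 4) / 324
= 140/324
= 0.4321

0.4321


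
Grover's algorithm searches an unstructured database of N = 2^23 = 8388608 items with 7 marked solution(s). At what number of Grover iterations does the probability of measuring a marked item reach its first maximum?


After j Grover iterations the success probability is P(j) = sin^2((2j+1)*theta), where sin(theta) = sqrt(k/N).
N = 2^23 = 8388608, k = 7
sin(theta) = sqrt(k/N) = 0.0009134905729
theta = arcsin(sqrt(k/N)) = 0.0009134907 rad
P(j) reaches its first maximum when (2j+1)*theta is as close as possible to pi/2, i.e. j = round(pi/(4*theta) - 1/2).
pi/(4*theta) - 1/2 = 859.2769
(For comparison, the common estimate pi/4 * sqrt(N/k) = 859.7770; the exact maximiser is used here.)
Optimal iterations = 859

859


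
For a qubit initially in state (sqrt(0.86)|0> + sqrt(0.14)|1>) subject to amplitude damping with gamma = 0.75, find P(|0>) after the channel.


For amplitude damping with parameter gamma on state sqrt(a)|0> + sqrt(b)|1>:
alpha^2 = 0.86, beta^2 = 0.14
P(|0>) = alpha^2 + gamma * beta^2
= 0.86 + 0.75 * 0.14
= 0.86 + 0.1050
= 0.9650

0.9650


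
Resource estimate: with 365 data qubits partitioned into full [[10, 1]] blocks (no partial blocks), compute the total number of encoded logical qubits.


Each code block uses 10 physical qubits for 1 logical qubit(s).
Number of complete blocks = floor(365 / 10) = 36
Logical qubits = 36 * 1
= 36

36


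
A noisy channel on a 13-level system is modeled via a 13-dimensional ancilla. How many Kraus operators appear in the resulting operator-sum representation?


Tracing out the environment in an orthonormal basis {|i>_E} gives Kraus operators K_i = <i|_E U |0>_E.
Number of Kraus operators = dim(H_env) = d_env
= 13

13


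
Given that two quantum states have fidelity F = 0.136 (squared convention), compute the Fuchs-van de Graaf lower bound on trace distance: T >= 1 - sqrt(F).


Fuchs-van de Graaf (squared-fidelity convention): 1 - sqrt(F) <= T <= sqrt(1 - F).
Lower bound: T >= 1 - sqrt(F)
sqrt(F) = sqrt(0.136) = 0.3688
T >= 1 - 0.3688
T >= 0.6312

0.6312


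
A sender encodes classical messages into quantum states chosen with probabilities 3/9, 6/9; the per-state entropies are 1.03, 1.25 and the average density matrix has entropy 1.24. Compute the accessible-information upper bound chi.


chi = S(rho) - sum_i p_i * S(rho_i)
Weighted entropy = 3/9 * 1.03 + 6/9 * 1.25
= 1.1767
chi = 1.24 - 1.1767
= 0.0633

0.0633


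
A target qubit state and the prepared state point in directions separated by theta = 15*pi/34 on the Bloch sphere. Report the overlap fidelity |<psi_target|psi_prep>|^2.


For states separated by angle theta on Bloch sphere:
F = cos^2(theta/2)
theta = 15*pi/34 = 1.3860
theta/2 = 0.6930
cos(theta/2) = 0.7693
F = 0.5919

0.5919


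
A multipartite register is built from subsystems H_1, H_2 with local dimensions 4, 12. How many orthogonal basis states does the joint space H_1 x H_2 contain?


dim(H_1 x H_2) = 4 * 12
= 48

48


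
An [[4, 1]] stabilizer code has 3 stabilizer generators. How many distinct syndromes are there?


Each stabilizer generator gives a binary (+1 or -1) measurement outcome.
With 3 independent generators:
Total syndromes = 2^3
= 8

8


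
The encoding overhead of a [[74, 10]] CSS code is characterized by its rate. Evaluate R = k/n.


Code rate R = k/n
= 10/74
= 0.1351

0.1351


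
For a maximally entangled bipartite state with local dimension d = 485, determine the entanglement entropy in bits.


For a maximally entangled state in d x d:
S = log2(d) = log2(485)
= 8.9218

8.9218


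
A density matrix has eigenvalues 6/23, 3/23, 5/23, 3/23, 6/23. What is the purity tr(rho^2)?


tr(rho^2) = sum of eigenvalues squared
= (6/23)^2 + (3/23)^2 + (5/23)^2 + (3/23)^2 + (6/23)^2
= (36 + 9 + 25 + 9 + 36) / 529
= 115/529
= 0.2174

0.2174


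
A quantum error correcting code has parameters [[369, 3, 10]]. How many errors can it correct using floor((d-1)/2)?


Code parameters: [[369, 3, 10]], distance d = 10.
Number of correctable errors = floor((d-1)/2)
= floor((10 - 1)/2)
= floor(9/2)
= 4

4


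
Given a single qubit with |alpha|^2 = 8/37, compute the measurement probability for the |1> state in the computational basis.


|alpha|^2 = 8/37 = 0.2162
|beta|^2 = 1 - 8/37 = 29/37 = 0.7838
P(|1>) = |beta|^2 = 0.7838

0.7838


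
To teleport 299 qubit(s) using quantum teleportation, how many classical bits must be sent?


Quantum teleportation requires 2 classical bits per qubit teleported.
299 qubit(s) -> 2 * 299 = 598 classical bits

598


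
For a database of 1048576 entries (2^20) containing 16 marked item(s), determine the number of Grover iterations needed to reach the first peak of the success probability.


After j Grover iterations the success probability is P(j) = sin^2((2j+1)*theta), where sin(theta) = sqrt(k/N).
N = 2^20 = 1048576, k = 16
sin(theta) = sqrt(k/N) = 0.00390625
theta = arcsin(sqrt(k/N)) = 0.003906259934 rad
P(j) reaches its first maximum when (2j+1)*theta is as close as possible to pi/2, i.e. j = round(pi/(4*theta) - 1/2).
pi/(4*theta) - 1/2 = 200.5614
(For comparison, the common estimate pi/4 * sqrt(N/k) = 201.0619; the exact maximiser is used here.)
Optimal iterations = 201

201


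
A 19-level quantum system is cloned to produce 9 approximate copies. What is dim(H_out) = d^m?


Output space = H^(tensor 9) where dim(H) = 19
dim = 19^9
= 361 (after 2 factors)
= 6859 (after 3 factors)
= 130321 (after 4 factors)
= 2476099 (after 5 factors)
= 47045881 (after 6 factors)
= 893871739 (after 7 factors)
= 16983563041 (after 8 factors)
= 322687697779 (after 9 factors)
= 322687697779

322687697779


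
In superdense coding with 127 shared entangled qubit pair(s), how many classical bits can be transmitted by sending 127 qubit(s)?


Superdense coding allows 2 classical bits per shared entangled pair.
127 pair(s) -> 2 * 127 = 254 classical bits

254


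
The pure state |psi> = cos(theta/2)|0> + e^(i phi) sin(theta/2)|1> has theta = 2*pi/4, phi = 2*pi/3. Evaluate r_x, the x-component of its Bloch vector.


theta = 1.5708, phi = 2.0944
r_x = sin(theta)*cos(phi) = 1.0000 * -0.5000
r_x = -0.5000

-0.5000


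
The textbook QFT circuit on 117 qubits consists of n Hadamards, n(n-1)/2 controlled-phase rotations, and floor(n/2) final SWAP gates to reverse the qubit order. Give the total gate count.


Hadamard gates: 117
Controlled rotations: n*(n-1)/2 = 117*116/2 = 6786
SWAP gates: floor(n/2) = floor(117/2) = 58
Total = 117 + 6786 + 58
= 6961

6961


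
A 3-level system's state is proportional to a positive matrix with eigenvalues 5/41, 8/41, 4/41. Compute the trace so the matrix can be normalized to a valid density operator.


tr(M) = sum of eigenvalues
= 5/41 + 8/41 + 4/41
= 17/41
= 0.4146

0.4146


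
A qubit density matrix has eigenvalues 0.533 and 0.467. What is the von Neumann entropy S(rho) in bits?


S = -p*log2(p) - (1-p)*log2(1-p)
p = 0.5330, 1-p = 0.4670
= -0.5330 * log2(0.5330) - 0.4670 * log2(0.4670)
= -(-0.4839) - (-0.5130)
= 0.9969

0.9969


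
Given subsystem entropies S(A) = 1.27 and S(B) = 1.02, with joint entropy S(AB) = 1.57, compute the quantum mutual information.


I(A:B) = S(A) + S(B) - S(AB)
= 1.27 + 1.02 - 1.57
= 0.7200

0.7200


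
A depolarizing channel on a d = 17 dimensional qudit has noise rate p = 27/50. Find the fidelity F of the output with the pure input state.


F = (1-p) + p/d
= (1 - 0.5400) + 0.5400/17
= 0.4600 + 0.0318
= 0.4918

0.4918


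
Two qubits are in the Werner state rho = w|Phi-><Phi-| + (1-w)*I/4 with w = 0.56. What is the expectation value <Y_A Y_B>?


|Phi-> = (|00> - |11>)/sqrt(2)
For the pure Bell state, <Y_A Y_B> = +1 (Bell-state Pauli correlator).
The maximally-mixed part I/4 has tr(I/4 * P tensor P) = 0 for any traceless Pauli P.
So <Y_A Y_B>_rho = w * (+1) + (1 - w) * 0
= 0.56 * (+1)
= 0.5600

0.5600


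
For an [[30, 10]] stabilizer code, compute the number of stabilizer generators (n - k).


For an [[n,k]] stabilizer code:
Number of stabilizer generators = n - k
= 30 - 10
= 20

20


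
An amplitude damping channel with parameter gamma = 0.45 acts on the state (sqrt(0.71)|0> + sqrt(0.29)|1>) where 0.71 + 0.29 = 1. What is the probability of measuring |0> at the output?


For amplitude damping with parameter gamma on state sqrt(a)|0> + sqrt(b)|1>:
alpha^2 = 0.71, beta^2 = 0.29
P(|0>) = alpha^2 + gamma * beta^2
= 0.71 + 0.45 * 0.29
= 0.71 + 0.1305
= 0.8405

0.8405


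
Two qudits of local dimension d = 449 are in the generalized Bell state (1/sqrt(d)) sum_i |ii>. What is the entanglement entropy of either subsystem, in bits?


For a maximally entangled state in d x d:
S = log2(d) = log2(449)
= 8.8106

8.8106


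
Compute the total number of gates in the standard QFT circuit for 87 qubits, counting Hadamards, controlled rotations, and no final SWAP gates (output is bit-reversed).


Hadamard gates: 87
Controlled rotations: n*(n-1)/2 = 87*86/2 = 3741
SWAP gates: 0 (omitted)
Total = 87 + 3741
= 3828

3828


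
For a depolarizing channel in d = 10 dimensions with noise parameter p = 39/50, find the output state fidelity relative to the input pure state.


F = (1-p) + p/d
= (1 - 0.7800) + 0.7800/10
= 0.2200 + 0.0780
= 0.2980

0.2980


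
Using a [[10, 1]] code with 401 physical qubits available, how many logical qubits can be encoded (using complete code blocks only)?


Each code block uses 10 physical qubits for 1 logical qubit(s).
Number of complete blocks = floor(401 / 10) = 40
Logical qubits = 40 * 1
= 40

40


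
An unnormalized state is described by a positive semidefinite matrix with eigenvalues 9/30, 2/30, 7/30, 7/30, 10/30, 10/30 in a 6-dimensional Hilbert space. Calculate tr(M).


tr(M) = sum of eigenvalues
= 9/30 + 2/30 + 7/30 + 7/30 + 10/30 + 10/30
= 45/30
= 1.5000

1.5000


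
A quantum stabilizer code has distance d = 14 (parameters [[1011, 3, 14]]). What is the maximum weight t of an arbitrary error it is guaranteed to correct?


Code parameters: [[1011, 3, 14]], distance d = 14.
Number of correctable errors = floor((d-1)/2)
= floor((14 - 1)/2)
= floor(13/2)
= 6

6


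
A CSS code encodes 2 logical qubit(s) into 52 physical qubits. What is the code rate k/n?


Code rate R = k/n
= 2/52
= 0.0385

0.0385


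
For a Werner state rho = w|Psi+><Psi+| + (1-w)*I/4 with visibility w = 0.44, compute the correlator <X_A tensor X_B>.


|Psi+> = (|01> + |10>)/sqrt(2)
For the pure Bell state, <X_A X_B> = +1 (Bell-state Pauli correlator).
The maximally-mixed part I/4 has tr(I/4 * P tensor P) = 0 for any traceless Pauli P.
So <X_A X_B>_rho = w * (+1) + (1 - w) * 0
= 0.44 * (+1)
= 0.4400

0.4400


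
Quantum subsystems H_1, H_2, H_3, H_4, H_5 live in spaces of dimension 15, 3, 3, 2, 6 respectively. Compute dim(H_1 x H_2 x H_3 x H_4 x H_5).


dim(H_1 x H_2 x H_3 x H_4 x H_5) = 15 * 3 * 3 * 2 * 6
= 45 * 3 * 2 * 6
= 135 * 2 * 6
= 270 * 6
= 1620

1620


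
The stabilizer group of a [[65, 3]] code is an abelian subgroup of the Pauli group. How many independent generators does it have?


For an [[n,k]] stabilizer code:
Number of stabilizer generators = n - k
= 65 - 3
= 62

62


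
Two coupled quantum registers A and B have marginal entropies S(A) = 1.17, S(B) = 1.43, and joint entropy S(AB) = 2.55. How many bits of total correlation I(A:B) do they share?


I(A:B) = S(A) + S(B) - S(AB)
= 1.17 + 1.43 - 2.55
= 0.0500

0.0500


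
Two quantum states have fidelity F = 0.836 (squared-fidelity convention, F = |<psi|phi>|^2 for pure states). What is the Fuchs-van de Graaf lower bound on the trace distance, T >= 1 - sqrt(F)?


Fuchs-van de Graaf (squared-fidelity convention): 1 - sqrt(F) <= T <= sqrt(1 - F).
Lower bound: T >= 1 - sqrt(F)
sqrt(F) = sqrt(0.836) = 0.9143
T >= 1 - 0.9143
T >= 0.0857

0.0857


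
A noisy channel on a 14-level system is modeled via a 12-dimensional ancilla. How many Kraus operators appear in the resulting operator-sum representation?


Tracing out the environment in an orthonormal basis {|i>_E} gives Kraus operators K_i = <i|_E U |0>_E.
Number of Kraus operators = dim(H_env) = d_env
= 12

12


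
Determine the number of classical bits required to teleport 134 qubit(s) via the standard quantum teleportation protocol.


Quantum teleportation requires 2 classical bits per qubit teleported.
134 qubit(s) -> 2 * 134 = 268 classical bits

268


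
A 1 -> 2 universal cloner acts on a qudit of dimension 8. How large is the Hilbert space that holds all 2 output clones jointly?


Output space = H^(tensor 2) where dim(H) = 8
dim = 8^2
= 64

64


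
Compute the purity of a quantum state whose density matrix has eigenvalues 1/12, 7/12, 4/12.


tr(rho^2) = sum of eigenvalues squared
= (1/12)^2 + (7/12)^2 + (4/12)^2
= (1 + 49 + 16) / 144
= 66/144
= 0.4583

0.4583


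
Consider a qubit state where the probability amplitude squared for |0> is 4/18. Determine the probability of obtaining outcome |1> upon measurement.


|alpha|^2 = 4/18 = 0.2222
|beta|^2 = 1 - 4/18 = 14/18 = 0.7778
P(|1>) = |beta|^2 = 0.7778

0.7778


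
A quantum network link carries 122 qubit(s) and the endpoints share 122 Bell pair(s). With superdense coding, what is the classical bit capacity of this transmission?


Superdense coding allows 2 classical bits per shared entangled pair.
122 pair(s) -> 2 * 122 = 244 classical bits

244


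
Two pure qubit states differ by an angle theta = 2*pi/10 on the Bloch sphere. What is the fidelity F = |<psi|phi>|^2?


For states separated by angle theta on Bloch sphere:
F = cos^2(theta/2)
theta = 2*pi/10 = 0.6283
theta/2 = 0.3142
cos(theta/2) = 0.9511
F = 0.9045

0.9045


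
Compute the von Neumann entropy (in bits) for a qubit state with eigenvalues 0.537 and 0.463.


S = -p*log2(p) - (1-p)*log2(1-p)
p = 0.5370, 1-p = 0.4630
= -0.5370 * log2(0.5370) - 0.4630 * log2(0.4630)
= -(-0.4817) - (-0.5144)
= 0.9960

0.9960


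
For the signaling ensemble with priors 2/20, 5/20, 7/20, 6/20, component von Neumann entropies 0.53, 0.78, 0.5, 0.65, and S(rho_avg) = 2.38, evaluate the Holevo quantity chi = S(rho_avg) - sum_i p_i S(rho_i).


chi = S(rho) - sum_i p_i * S(rho_i)
Weighted entropy = 2/20 * 0.53 + 5/20 * 0.78 + 7/20 * 0.5 + 6/20 * 0.65
= 0.6180
chi = 2.38 - 0.6180
= 1.7620

1.7620


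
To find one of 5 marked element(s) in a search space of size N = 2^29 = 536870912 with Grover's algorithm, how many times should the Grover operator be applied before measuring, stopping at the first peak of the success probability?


After j Grover iterations the success probability is P(j) = sin^2((2j+1)*theta), where sin(theta) = sqrt(k/N).
N = 2^29 = 536870912, k = 5
sin(theta) = sqrt(k/N) = 9.650505555e-05
theta = arcsin(sqrt(k/N)) = 9.65050557e-05 rad
P(j) reaches its first maximum when (2j+1)*theta is as close as possible to pi/2, i.e. j = round(pi/(4*theta) - 1/2).
pi/(4*theta) - 1/2 = 8137.9147
(For comparison, the common estimate pi/4 * sqrt(N/k) = 8138.4147; the exact maximiser is used here.)
Optimal iterations = 8138

8138


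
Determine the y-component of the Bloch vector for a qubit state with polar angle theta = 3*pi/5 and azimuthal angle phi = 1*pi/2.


theta = 1.8850, phi = 1.5708
r_y = sin(theta)*sin(phi) = 0.9511 * 1.0000
r_y = 0.9511

0.9511


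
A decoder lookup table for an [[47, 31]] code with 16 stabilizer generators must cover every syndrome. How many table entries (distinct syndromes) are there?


Each stabilizer generator gives a binary (+1 or -1) measurement outcome.
With 16 independent generators:
Total syndromes = 2^16
= 65536

65536


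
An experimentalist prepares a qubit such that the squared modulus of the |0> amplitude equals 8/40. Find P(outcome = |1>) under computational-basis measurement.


|alpha|^2 = 8/40 = 0.2000
|beta|^2 = 1 - 8/40 = 32/40 = 0.8000
P(|1>) = |beta|^2 = 0.8000

0.8000


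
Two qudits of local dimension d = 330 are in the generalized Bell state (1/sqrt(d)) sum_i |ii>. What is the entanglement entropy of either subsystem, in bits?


For a maximally entangled state in d x d:
S = log2(d) = log2(330)
= 8.3663

8.3663


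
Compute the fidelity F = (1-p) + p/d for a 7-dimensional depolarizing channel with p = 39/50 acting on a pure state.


F = (1-p) + p/d
= (1 - 0.7800) + 0.7800/7
= 0.2200 + 0.1114
= 0.3314

0.3314


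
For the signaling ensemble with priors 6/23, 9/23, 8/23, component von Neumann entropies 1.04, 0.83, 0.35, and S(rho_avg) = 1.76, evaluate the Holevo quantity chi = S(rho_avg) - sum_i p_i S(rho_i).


chi = S(rho) - sum_i p_i * S(rho_i)
Weighted entropy = 6/23 * 1.04 + 9/23 * 0.83 + 8/23 * 0.35
= 0.7178
chi = 1.76 - 0.7178
= 1.0422

1.0422


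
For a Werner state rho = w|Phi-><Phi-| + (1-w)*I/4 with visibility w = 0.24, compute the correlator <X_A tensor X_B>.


|Phi-> = (|00> - |11>)/sqrt(2)
For the pure Bell state, <X_A X_B> = -1 (Bell-state Pauli correlator).
The maximally-mixed part I/4 has tr(I/4 * P tensor P) = 0 for any traceless Pauli P.
So <X_A X_B>_rho = w * (-1) + (1 - w) * 0
= 0.24 * (-1)
= -0.2400

-0.2400


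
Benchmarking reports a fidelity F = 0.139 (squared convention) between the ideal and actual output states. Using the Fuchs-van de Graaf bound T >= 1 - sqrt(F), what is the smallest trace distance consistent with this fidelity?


Fuchs-van de Graaf (squared-fidelity convention): 1 - sqrt(F) <= T <= sqrt(1 - F).
Lower bound: T >= 1 - sqrt(F)
sqrt(F) = sqrt(0.139) = 0.3728
T >= 1 - 0.3728
T >= 0.6272

0.6272


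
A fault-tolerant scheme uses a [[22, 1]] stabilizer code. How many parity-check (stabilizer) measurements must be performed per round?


For an [[n,k]] stabilizer code:
Number of stabilizer generators = n - k
= 22 - 1
= 21

21


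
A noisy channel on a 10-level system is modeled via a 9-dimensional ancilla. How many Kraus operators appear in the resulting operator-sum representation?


Tracing out the environment in an orthonormal basis {|i>_E} gives Kraus operators K_i = <i|_E U |0>_E.
Number of Kraus operators = dim(H_env) = d_env
= 9

9


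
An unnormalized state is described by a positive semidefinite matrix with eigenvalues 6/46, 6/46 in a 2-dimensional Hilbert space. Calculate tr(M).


tr(M) = sum of eigenvalues
= 6/46 + 6/46
= 12/46
= 0.2609

0.2609


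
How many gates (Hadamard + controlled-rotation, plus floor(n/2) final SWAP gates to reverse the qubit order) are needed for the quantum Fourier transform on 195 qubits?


Hadamard gates: 195
Controlled rotations: n*(n-1)/2 = 195*194/2 = 18915
SWAP gates: floor(n/2) = floor(195/2) = 97
Total = 195 + 18915 + 97
= 19207

19207


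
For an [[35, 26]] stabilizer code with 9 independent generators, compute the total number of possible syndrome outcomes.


Each stabilizer generator gives a binary (+1 or -1) measurement outcome.
With 9 independent generators:
Total syndromes = 2^9
= 512

512


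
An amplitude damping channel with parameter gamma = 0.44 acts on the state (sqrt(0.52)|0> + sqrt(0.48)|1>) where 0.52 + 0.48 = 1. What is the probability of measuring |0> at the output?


For amplitude damping with parameter gamma on state sqrt(a)|0> + sqrt(b)|1>:
alpha^2 = 0.52, beta^2 = 0.48
P(|0>) = alpha^2 + gamma * beta^2
= 0.52 + 0.44 * 0.48
= 0.52 + 0.2112
= 0.7312

0.7312


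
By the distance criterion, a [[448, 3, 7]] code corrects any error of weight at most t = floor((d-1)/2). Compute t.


Code parameters: [[448, 3, 7]], distance d = 7.
Number of correctable errors = floor((d-1)/2)
= floor((7 - 1)/2)
= floor(6/2)
= 3

3


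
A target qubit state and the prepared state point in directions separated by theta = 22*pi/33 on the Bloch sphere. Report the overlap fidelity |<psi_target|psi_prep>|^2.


For states separated by angle theta on Bloch sphere:
F = cos^2(theta/2)
theta = 22*pi/33 = 2.0944
theta/2 = 1.0472
cos(theta/2) = 0.5000
F = 0.2500

0.2500


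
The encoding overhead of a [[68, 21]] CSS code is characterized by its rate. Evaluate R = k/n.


Code rate R = k/n
= 21/68
= 0.3088

0.3088


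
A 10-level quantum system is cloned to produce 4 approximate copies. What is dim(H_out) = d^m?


Output space = H^(tensor 4) where dim(H) = 10
dim = 10^4
= 100 (after 2 factors)
= 1000 (after 3 factors)
= 10000 (after 4 factors)
= 10000

10000


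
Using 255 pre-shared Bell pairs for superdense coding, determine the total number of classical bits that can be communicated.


Superdense coding allows 2 classical bits per shared entangled pair.
255 pair(s) -> 2 * 255 = 510 classical bits

510


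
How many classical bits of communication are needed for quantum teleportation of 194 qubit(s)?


Quantum teleportation requires 2 classical bits per qubit teleported.
194 qubit(s) -> 2 * 194 = 388 classical bits

388


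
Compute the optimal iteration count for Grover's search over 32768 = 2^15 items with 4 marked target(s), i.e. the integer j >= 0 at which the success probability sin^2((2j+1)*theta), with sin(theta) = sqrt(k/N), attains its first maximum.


After j Grover iterations the success probability is P(j) = sin^2((2j+1)*theta), where sin(theta) = sqrt(k/N).
N = 2^15 = 32768, k = 4
sin(theta) = sqrt(k/N) = 0.01104854346
theta = arcsin(sqrt(k/N)) = 0.01104876825 rad
P(j) reaches its first maximum when (2j+1)*theta is as close as possible to pi/2, i.e. j = round(pi/(4*theta) - 1/2).
pi/(4*theta) - 1/2 = 70.5847
(For comparison, the common estimate pi/4 * sqrt(N/k) = 71.0861; the exact maximiser is used here.)
Optimal iterations = 71

71


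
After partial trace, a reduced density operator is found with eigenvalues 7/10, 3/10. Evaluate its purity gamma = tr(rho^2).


tr(rho^2) = sum of eigenvalues squared
= (7/10)^2 + (3/10)^2
= (49 + 9) / 100
= 58/100
= 0.5800

0.5800


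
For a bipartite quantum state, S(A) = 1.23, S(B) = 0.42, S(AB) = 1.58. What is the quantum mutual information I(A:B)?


I(A:B) = S(A) + S(B) - S(AB)
= 1.23 + 0.42 - 1.58
= 0.0700

0.0700


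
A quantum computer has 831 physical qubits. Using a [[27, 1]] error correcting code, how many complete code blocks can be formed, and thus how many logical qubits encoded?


Each code block uses 27 physical qubits for 1 logical qubit(s).
Number of complete blocks = floor(831 / 27) = 30
Logical qubits = 30 * 1
= 30

30


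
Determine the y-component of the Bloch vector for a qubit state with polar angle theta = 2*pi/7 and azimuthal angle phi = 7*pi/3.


theta = 0.8976, phi = 7.3304
r_y = sin(theta)*sin(phi) = 0.7818 * 0.8660
r_y = 0.6771

0.6771


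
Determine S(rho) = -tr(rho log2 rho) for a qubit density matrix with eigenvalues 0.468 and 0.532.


S = -p*log2(p) - (1-p)*log2(1-p)
p = 0.4680, 1-p = 0.5320
= -0.4680 * log2(0.4680) - 0.5320 * log2(0.5320)
= -(-0.5127) - (-0.4844)
= 0.9970

0.9970


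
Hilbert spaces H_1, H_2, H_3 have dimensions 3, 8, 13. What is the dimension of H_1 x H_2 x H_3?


dim(H_1 x H_2 x H_3) = 3 * 8 * 13
= 24 * 13
= 312

312


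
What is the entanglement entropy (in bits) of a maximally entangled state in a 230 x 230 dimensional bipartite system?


For a maximally entangled state in d x d:
S = log2(d) = log2(230)
= 7.8455

7.8455


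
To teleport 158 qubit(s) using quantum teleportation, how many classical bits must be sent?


Quantum teleportation requires 2 classical bits per qubit teleported.
158 qubit(s) -> 2 * 158 = 316 classical bits

316


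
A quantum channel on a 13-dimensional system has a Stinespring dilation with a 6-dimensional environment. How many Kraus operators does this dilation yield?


Tracing out the environment in an orthonormal basis {|i>_E} gives Kraus operators K_i = <i|_E U |0>_E.
Number of Kraus operators = dim(H_env) = d_env
= 6

6


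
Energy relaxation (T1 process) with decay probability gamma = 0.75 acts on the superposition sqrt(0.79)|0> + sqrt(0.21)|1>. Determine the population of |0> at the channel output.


For amplitude damping with parameter gamma on state sqrt(a)|0> + sqrt(b)|1>:
alpha^2 = 0.79, beta^2 = 0.21
P(|0>) = alpha^2 + gamma * beta^2
= 0.79 + 0.75 * 0.21
= 0.79 + 0.1575
= 0.9475

0.9475


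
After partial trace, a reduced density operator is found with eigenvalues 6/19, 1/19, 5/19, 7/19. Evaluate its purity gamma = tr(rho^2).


tr(rho^2) = sum of eigenvalues squared
= (6/19)^2 + (1/19)^2 + (5/19)^2 + (7/19)^2
= (36 + 1 + 25 + 49) / 361
= 111/361
= 0.3075

0.3075


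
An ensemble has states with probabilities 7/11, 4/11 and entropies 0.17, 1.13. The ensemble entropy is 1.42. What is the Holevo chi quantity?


chi = S(rho) - sum_i p_i * S(rho_i)
Weighted entropy = 7/11 * 0.17 + 4/11 * 1.13
= 0.5191
chi = 1.42 - 0.5191
= 0.9009

0.9009


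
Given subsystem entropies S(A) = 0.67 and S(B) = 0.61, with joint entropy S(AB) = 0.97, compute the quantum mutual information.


I(A:B) = S(A) + S(B) - S(AB)
= 0.67 + 0.61 - 0.97
= 0.3100

0.3100


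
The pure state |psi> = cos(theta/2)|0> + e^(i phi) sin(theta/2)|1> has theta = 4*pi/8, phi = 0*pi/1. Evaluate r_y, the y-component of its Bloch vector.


theta = 1.5708, phi = 0.0000
r_y = sin(theta)*sin(phi) = 1.0000 * 0.0000
r_y = 0.0000

0.0000


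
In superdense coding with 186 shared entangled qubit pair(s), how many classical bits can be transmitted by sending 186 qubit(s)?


Superdense coding allows 2 classical bits per shared entangled pair.
186 pair(s) -> 2 * 186 = 372 classical bits

372


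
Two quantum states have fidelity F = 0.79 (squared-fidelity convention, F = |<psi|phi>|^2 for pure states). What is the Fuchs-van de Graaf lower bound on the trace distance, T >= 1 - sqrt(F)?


Fuchs-van de Graaf (squared-fidelity convention): 1 - sqrt(F) <= T <= sqrt(1 - F).
Lower bound: T >= 1 - sqrt(F)
sqrt(F) = sqrt(0.79) = 0.8888
T >= 1 - 0.8888
T >= 0.1112

0.1112


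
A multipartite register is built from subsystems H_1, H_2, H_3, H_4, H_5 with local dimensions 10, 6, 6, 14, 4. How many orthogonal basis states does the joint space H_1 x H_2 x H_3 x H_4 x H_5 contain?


dim(H_1 x H_2 x H_3 x H_4 x H_5) = 10 * 6 * 6 * 14 * 4
= 60 * 6 * 14 * 4
= 360 * 14 * 4
= 5040 * 4
= 20160

20160


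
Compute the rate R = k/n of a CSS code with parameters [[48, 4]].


Code rate R = k/n
= 4/48
= 0.0833

0.0833


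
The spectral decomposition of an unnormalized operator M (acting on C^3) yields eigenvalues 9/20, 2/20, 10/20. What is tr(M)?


tr(M) = sum of eigenvalues
= 9/20 + 2/20 + 10/20
= 21/20
= 1.0500

1.0500


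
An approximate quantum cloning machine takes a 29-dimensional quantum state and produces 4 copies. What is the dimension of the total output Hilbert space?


Output space = H^(tensor 4) where dim(H) = 29
dim = 29^4
= 841 (after 2 factors)
= 24389 (after 3 factors)
= 707281 (after 4 factors)
= 707281

707281


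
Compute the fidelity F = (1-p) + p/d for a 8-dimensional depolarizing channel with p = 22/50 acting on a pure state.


F = (1-p) + p/d
= (1 - 0.4400) + 0.4400/8
= 0.5600 + 0.0550
= 0.6150

0.6150


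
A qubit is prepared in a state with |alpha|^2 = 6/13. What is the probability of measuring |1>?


|alpha|^2 = 6/13 = 0.4615
|beta|^2 = 1 - 6/13 = 7/13 = 0.5385
P(|1>) = |beta|^2 = 0.5385

0.5385


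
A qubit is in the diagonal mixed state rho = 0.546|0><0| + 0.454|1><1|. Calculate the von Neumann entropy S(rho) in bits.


S = -p*log2(p) - (1-p)*log2(1-p)
p = 0.5460, 1-p = 0.4540
= -0.5460 * log2(0.5460) - 0.4540 * log2(0.4540)
= -(-0.4767) - (-0.5172)
= 0.9939

0.9939


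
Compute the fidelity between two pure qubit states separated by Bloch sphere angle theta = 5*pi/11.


For states separated by angle theta on Bloch sphere:
F = cos^2(theta/2)
theta = 5*pi/11 = 1.4280
theta/2 = 0.7140
cos(theta/2) = 0.7557
F = 0.5712

0.5712


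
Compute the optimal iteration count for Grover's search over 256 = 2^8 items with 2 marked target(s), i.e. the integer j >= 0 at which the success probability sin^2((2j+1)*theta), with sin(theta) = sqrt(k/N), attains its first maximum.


After j Grover iterations the success probability is P(j) = sin^2((2j+1)*theta), where sin(theta) = sqrt(k/N).
N = 2^8 = 256, k = 2
sin(theta) = sqrt(k/N) = 0.08838834765
theta = arcsin(sqrt(k/N)) = 0.08850384314 rad
P(j) reaches its first maximum when (2j+1)*theta is as close as possible to pi/2, i.e. j = round(pi/(4*theta) - 1/2).
pi/(4*theta) - 1/2 = 8.3742
(For comparison, the common estimate pi/4 * sqrt(N/k) = 8.8858; the exact maximiser is used here.)
Optimal iterations = 8

8


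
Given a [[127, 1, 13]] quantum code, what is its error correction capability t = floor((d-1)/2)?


Code parameters: [[127, 1, 13]], distance d = 13.
Number of correctable errors = floor((d-1)/2)
= floor((13 - 1)/2)
= floor(12/2)
= 6

6


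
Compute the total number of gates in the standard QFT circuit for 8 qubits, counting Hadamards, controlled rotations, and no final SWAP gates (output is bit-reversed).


Hadamard gates: 8
Controlled rotations: n*(n-1)/2 = 8*7/2 = 28
SWAP gates: 0 (omitted)
Total = 8 + 28
= 36

36


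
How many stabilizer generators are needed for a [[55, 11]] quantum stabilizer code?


For an [[n,k]] stabilizer code:
Number of stabilizer generators = n - k
= 55 - 11
= 44

44


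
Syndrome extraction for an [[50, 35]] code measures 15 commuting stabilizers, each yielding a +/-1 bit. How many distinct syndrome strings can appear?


Each stabilizer generator gives a binary (+1 or -1) measurement outcome.
With 15 independent generators:
Total syndromes = 2^15
= 32768

32768


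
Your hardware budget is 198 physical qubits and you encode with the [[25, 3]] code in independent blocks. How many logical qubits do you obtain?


Each code block uses 25 physical qubits for 3 logical qubit(s).
Number of complete blocks = floor(198 / 25) = 7
Logical qubits = 7 * 3
= 21

21


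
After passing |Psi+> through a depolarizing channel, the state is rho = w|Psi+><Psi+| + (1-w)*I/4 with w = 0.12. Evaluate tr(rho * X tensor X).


|Psi+> = (|01> + |10>)/sqrt(2)
For the pure Bell state, <X_A X_B> = +1 (Bell-state Pauli correlator).
The maximally-mixed part I/4 has tr(I/4 * P tensor P) = 0 for any traceless Pauli P.
So <X_A X_B>_rho = w * (+1) + (1 - w) * 0
= 0.12 * (+1)
= 0.1200

0.1200


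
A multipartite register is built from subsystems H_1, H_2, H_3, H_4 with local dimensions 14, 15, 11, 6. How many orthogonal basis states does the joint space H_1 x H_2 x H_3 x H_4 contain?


dim(H_1 x H_2 x H_3 x H_4) = 14 * 15 * 11 * 6
= 210 * 11 * 6
= 2310 * 6
= 13860

13860


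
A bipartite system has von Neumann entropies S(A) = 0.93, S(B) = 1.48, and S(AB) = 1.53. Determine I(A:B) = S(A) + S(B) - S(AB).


I(A:B) = S(A) + S(B) - S(AB)
= 0.93 + 1.48 - 1.53
= 0.8800

0.8800


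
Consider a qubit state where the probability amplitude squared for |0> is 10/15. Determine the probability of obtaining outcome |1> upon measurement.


|alpha|^2 = 10/15 = 0.6667
|beta|^2 = 1 - 10/15 = 5/15 = 0.3333
P(|1>) = |beta|^2 = 0.3333

0.3333


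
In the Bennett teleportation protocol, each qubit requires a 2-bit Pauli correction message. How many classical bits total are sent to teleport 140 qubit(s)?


Quantum teleportation requires 2 classical bits per qubit teleported.
140 qubit(s) -> 2 * 140 = 280 classical bits

280


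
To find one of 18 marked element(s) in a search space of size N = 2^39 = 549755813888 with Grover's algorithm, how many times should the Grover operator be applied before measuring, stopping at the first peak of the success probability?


After j Grover iterations the success probability is P(j) = sin^2((2j+1)*theta), where sin(theta) = sqrt(k/N).
N = 2^39 = 549755813888, k = 18
sin(theta) = sqrt(k/N) = 5.722045898e-06
theta = arcsin(sqrt(k/N)) = 5.722045898e-06 rad
P(j) reaches its first maximum when (2j+1)*theta is as close as possible to pi/2, i.e. j = round(pi/(4*theta) - 1/2).
pi/(4*theta) - 1/2 = 137257.7774
(For comparison, the common estimate pi/4 * sqrt(N/k) = 137258.2774; the exact maximiser is used here.)
Optimal iterations = 137258

137258


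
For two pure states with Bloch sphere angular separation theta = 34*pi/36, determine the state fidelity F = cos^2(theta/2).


For states separated by angle theta on Bloch sphere:
F = cos^2(theta/2)
theta = 34*pi/36 = 2.9671
theta/2 = 1.4835
cos(theta/2) = 0.0872
F = 0.0076

0.0076


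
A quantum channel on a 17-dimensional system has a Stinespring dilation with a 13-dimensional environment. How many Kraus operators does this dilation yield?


Tracing out the environment in an orthonormal basis {|i>_E} gives Kraus operators K_i = <i|_E U |0>_E.
Number of Kraus operators = dim(H_env) = d_env
= 13

13
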